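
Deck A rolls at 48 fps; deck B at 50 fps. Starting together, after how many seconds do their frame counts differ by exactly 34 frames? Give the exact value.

The gap grows by |50 − 48| = 2 frames per second.
Time for a 34-frame gap: 34 ÷ (2) = 17 s.

17 seconds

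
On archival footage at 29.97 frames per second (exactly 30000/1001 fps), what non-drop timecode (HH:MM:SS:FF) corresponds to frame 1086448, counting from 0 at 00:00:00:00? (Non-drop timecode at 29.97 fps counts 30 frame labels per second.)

1086448 ÷ 30 = 36214 full seconds, remainder 28 frames.
36214 s = 10 h 3 min 34 s.
Timecode: 10:03:34:28.

10:03:34:28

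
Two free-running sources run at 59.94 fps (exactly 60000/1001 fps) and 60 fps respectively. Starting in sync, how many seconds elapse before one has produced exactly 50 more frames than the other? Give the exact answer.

5005/6 seconds

The gap grows by |60 − 60000/1001| = 60/1001 frames per second.
Time for a 50-frame gap: 50 ÷ (60/1001) = 5005/6 s.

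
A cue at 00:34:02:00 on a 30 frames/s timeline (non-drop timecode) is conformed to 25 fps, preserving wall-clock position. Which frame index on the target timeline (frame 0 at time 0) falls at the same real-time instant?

frame 51050

Source frame index: (0×3600 + 34×60 + 2) × 30 + 0 = 61260.
Real time: 61260 / (30) = 2042 s.
Target frame: (2042) × (25) = 51050.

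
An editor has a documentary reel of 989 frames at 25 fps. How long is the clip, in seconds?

39.56 seconds

Running time = 989 / (25) = 39.56 s.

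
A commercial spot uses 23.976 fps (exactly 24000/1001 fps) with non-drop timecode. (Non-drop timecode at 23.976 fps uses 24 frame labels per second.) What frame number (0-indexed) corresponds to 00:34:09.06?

Total seconds to the label: (0 × 3600 + 34 × 60 + 9) = 2049.
Frame index = 2049 × 24 + 6 = 49182.

49182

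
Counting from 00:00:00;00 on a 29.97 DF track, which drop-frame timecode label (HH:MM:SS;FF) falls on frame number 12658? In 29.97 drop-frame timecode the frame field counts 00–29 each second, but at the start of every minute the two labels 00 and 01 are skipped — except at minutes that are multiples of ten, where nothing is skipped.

00:07:02;12

Each 10-minute DF block holds 10 × 60 × 30 − 9 × 2 = 17982 frames. 12658 ÷ 17982 → 0 full blocks, remainder 12658.
Within the partial block the first minute is 1800 frames and each further minute 1798, so 7 further minute boundaries passed. Total skipped labels = 18 × 0 + 2 × 7 = 14.
Non-drop label index = 12658 + 14 = 12672; at 30 labels/s that is 00:07:02:12, i.e. DF 00:07:02;12.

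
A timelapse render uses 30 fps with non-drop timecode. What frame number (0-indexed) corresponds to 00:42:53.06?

Total seconds to the label: (0 × 3600 + 42 × 60 + 53) = 2573.
Frame index = 2573 × 30 + 6 = 77196.

77196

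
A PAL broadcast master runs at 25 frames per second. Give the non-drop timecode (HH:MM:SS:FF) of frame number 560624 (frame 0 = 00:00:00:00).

06:13:44:24

560624 ÷ 25 = 22424 full seconds, remainder 24 frames.
22424 s = 6 h 13 min 44 s.
Timecode: 06:13:44:24.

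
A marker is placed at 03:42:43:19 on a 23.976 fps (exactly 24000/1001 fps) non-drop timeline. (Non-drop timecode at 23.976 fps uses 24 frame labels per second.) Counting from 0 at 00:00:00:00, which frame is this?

320731

Total seconds to the label: (3 × 3600 + 42 × 60 + 43) = 13363.
Frame index = 13363 × 24 + 19 = 320731.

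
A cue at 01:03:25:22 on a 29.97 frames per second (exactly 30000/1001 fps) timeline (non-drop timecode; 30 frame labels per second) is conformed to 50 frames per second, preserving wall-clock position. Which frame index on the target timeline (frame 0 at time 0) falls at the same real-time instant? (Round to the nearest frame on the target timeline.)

Source frame index: (1×3600 + 3×60 + 25) × 30 + 22 = 114172.
Real time: 114172 / (30000/1001) = 28571543/7500 s.
Target frame: (28571543/7500) × (50) = 28571543/150 ≈ 190476.953 → 190477.

frame 190477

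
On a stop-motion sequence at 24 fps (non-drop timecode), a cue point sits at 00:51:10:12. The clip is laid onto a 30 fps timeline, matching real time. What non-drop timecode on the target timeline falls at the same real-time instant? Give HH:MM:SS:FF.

Source frame index: (0×3600 + 51×60 + 10) × 24 + 12 = 73692.
Real time: 73692 / (24) = 6141/2 s.
Target frame: (6141/2) × (30) = 92115.
At 30 labels/s: frame 92115 → 00:51:10:15.

00:51:10:15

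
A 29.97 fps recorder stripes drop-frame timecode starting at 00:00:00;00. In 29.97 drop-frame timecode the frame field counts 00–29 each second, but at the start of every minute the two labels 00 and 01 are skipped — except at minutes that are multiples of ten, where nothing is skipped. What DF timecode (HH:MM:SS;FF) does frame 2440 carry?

Ten DF minutes hold 17982 frames, so frame 2440 lies in block 0 (frames 0–17981) with 2440 frames into that block.
The block's first minute is 1800 frames and the rest 1798 each; 2440 frames reaches minute 1, so 0 × 18 + 1 × 2 = 2 labels have been skipped so far.
Adding those back, label number 2440 + 2 = 2442 at 30 labels/s is 81 s + 12 f = 0 h 1 min 21 s frame 12, i.e. 00:01:21;12.

00:01:21;12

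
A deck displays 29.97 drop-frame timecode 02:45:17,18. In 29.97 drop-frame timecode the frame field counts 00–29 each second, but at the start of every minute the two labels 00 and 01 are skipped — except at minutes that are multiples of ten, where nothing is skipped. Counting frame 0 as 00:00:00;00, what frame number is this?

As if non-drop at 30 labels/s: (2 × 3600 + 45 × 60 + 17) × 30 + 18 = 297528.
Minute boundaries passed: 165; those not divisible by 10: 165 − 16 = 149; dropped labels = 2 × 149 = 298.
Actual frame index = 297528 − 298 = 297230.

297230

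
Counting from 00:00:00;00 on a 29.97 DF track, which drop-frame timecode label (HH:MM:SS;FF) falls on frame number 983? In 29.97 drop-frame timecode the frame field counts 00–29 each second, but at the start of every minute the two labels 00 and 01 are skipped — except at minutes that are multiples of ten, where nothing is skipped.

00:00:32;23

Ten DF minutes hold 17982 frames, so frame 983 lies in block 0 (frames 0–17981) with 983 frames into that block.
The block's first minute is 1800 frames and the rest 1798 each; 983 frames reaches minute 0, so 0 × 18 + 0 × 2 = 0 labels have been skipped so far.
Adding those back, label number 983 + 0 = 983 at 30 labels/s is 32 s + 23 f = 0 h 0 min 32 s frame 23, i.e. 00:00:32;23.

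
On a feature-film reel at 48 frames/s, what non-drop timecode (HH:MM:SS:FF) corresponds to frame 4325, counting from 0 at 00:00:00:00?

4325 ÷ 48 = 90 full seconds, remainder 5 frames.
90 s = 0 h 1 min 30 s.
Timecode: 00:01:30:05.

00:01:30:05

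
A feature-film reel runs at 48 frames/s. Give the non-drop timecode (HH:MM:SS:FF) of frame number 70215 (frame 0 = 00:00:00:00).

00:24:22:39

70215 ÷ 48 = 1462 full seconds, remainder 39 frames.
1462 s = 0 h 24 min 22 s.
Timecode: 00:24:22:39.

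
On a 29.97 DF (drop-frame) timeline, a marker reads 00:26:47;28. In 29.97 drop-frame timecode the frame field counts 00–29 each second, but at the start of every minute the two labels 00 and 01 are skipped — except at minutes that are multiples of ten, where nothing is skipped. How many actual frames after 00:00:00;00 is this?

48190

As if non-drop at 30 labels/s: (0 × 3600 + 26 × 60 + 47) × 30 + 28 = 48238.
Minute boundaries passed: 26; those not divisible by 10: 26 − 2 = 24; dropped labels = 2 × 24 = 48.
Actual frame index = 48238 − 48 = 48190.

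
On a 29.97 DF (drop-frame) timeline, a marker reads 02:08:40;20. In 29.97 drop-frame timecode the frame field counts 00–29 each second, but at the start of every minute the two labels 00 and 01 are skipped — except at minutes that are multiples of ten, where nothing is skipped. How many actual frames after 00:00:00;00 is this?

231388

Complete 10-minute blocks: 12, each 17982 frames → 215784.
Remaining 8 whole minutes in the current block: 1800 + 7 × 1798 = 14386 frames.
Within the current minute: 40 × 30 + 20 − 2 = 1218 (labels ;00/;01 skipped at this minute). Total = 215784 + 14386 + 1218 = 231388.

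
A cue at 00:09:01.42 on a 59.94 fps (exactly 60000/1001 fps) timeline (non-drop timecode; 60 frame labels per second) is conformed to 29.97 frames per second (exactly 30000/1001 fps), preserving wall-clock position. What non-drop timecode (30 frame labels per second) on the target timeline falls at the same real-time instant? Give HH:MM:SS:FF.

00:09:01:21

Source frame index: (0×3600 + 9×60 + 1) × 60 + 42 = 32502.
Real time: 32502 / (60000/1001) = 5422417/10000 s.
Target frame: (5422417/10000) × (30000/1001) = 16251.
At 30 labels/s: frame 16251 → 00:09:01:21.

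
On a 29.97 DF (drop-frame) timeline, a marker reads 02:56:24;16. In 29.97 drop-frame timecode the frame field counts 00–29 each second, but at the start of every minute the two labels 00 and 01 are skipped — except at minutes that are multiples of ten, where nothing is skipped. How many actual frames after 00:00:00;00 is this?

Complete 10-minute blocks: 17, each 17982 frames → 305694.
Remaining 6 whole minutes in the current block: 1800 + 5 × 1798 = 10790 frames.
Within the current minute: 24 × 30 + 16 − 2 = 734 (labels ;00/;01 skipped at this minute). Total = 305694 + 10790 + 734 = 317218.

317218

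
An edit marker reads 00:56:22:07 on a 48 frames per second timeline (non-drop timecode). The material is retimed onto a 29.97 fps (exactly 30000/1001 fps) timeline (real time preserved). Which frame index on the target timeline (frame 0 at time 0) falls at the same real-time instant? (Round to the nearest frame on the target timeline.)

Source frame index: (0×3600 + 56×60 + 22) × 48 + 7 = 162343.
Real time: 162343 / (48) = 162343/48 s.
Target frame: (162343/48) × (30000/1001) = 101464375/1001 ≈ 101363.012 → 101363.

frame 101363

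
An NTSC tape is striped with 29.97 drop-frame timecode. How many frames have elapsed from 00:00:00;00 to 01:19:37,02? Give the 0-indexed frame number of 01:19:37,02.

As if non-drop at 30 labels/s: (1 × 3600 + 19 × 60 + 37) × 30 + 2 = 143312.
Minute boundaries passed: 79; those not divisible by 10: 79 − 7 = 72; dropped labels = 2 × 72 = 144.
Actual frame index = 143312 − 144 = 143168.

143168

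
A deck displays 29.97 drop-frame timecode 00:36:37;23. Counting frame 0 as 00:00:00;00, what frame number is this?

65867

As if non-drop at 30 labels/s: (0 × 3600 + 36 × 60 + 37) × 30 + 23 = 65933.
Minute boundaries passed: 36; those not divisible by 10: 36 − 3 = 33; dropped labels = 2 × 33 = 66.
Actual frame index = 65933 − 66 = 65867.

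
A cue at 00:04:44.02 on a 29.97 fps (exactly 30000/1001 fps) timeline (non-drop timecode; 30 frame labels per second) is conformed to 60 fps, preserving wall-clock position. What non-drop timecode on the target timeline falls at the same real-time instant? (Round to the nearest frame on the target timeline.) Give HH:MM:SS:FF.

Source frame index: (0×3600 + 4×60 + 44) × 30 + 2 = 8522.
Real time: 8522 / (30000/1001) = 4265261/15000 s.
Target frame: (4265261/15000) × (60) = 4265261/250 ≈ 17061.044 → 17061.
At 60 labels/s: frame 17061 → 00:04:44:21.

00:04:44:21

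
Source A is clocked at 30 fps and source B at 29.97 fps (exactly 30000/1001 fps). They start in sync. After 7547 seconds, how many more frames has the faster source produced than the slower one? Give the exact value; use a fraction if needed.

A emits 30 × 7547 = 226410 frames; B emits 30000/1001 × 7547 = 226410000/1001.
Difference = 226410/1001 frames (≈ 226.1838); B is behind A.

226410/1001 frames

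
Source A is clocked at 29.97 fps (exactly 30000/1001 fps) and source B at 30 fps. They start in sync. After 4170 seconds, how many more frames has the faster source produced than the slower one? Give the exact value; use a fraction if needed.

A emits 30000/1001 × 4170 = 125100000/1001 frames; B emits 30 × 4170 = 125100.
Difference = 125100/1001 frames (≈ 124.9750); B is ahead of A.

125100/1001 frames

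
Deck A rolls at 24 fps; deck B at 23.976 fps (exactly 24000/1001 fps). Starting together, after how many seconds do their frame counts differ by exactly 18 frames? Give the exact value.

The gap grows by |24000/1001 − 24| = 24/1001 frames per second.
Time for a 18-frame gap: 18 ÷ (24/1001) = 750.75 s.

750.75 seconds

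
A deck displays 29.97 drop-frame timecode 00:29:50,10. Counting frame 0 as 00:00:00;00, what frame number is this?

Complete 10-minute blocks: 2, each 17982 frames → 35964.
Remaining 9 whole minutes in the current block: 1800 + 8 × 1798 = 16184 frames.
Within the current minute: 50 × 30 + 10 − 2 = 1508 (labels ;00/;01 skipped at this minute). Total = 35964 + 16184 + 1508 = 53656.

53656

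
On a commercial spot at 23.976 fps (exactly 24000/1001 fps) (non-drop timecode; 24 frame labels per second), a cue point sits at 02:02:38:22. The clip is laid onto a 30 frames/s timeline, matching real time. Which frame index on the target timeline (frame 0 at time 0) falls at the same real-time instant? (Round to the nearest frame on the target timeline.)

Source frame index: (2×3600 + 2×60 + 38) × 24 + 22 = 176614.
Real time: 176614 / (24000/1001) = 88395307/12000 s.
Target frame: (88395307/12000) × (30) = 88395307/400 ≈ 220988.267 → 220988.

frame 220988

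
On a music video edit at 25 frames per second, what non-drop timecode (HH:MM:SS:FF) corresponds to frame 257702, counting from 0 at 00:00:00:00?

257702 ÷ 25 = 10308 full seconds, remainder 2 frames.
10308 s = 2 h 51 min 48 s.
Timecode: 02:51:48:02.

02:51:48:02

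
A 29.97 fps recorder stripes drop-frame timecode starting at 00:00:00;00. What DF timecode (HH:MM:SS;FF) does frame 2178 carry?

00:01:12;20

Each 10-minute DF block holds 10 × 60 × 30 − 9 × 2 = 17982 frames. 2178 ÷ 17982 → 0 full blocks, remainder 2178.
Within the partial block the first minute is 1800 frames and each further minute 1798, so 1 further minute boundary passed. Total skipped labels = 18 × 0 + 2 × 1 = 2.
Non-drop label index = 2178 + 2 = 2180; at 30 labels/s that is 00:01:12:20, i.e. DF 00:01:12;20.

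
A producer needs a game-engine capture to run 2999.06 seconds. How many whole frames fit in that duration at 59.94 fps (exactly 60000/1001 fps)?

Frames = 2999.06 × 60000/1001 = 179943600/1001 ≈ 179763.8362.
Complete frames: 179763.

179763 frames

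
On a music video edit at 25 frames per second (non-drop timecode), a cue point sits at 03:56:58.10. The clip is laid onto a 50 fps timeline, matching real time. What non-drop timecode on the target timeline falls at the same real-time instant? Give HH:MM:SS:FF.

Source frame index: (3×3600 + 56×60 + 58) × 25 + 10 = 355460.
Real time: 355460 / (25) = 71092/5 s.
Target frame: (71092/5) × (50) = 710920.
At 50 labels/s: frame 710920 → 03:56:58:20.

03:56:58:20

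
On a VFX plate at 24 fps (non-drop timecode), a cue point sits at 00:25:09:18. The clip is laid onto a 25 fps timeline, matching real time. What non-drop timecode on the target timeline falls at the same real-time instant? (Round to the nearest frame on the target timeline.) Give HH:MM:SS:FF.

Source frame index: (0×3600 + 25×60 + 9) × 24 + 18 = 36234.
Real time: 36234 / (24) = 6039/4 s.
Target frame: (6039/4) × (25) = 150975/4 ≈ 37743.750 → 37744.
At 25 labels/s: frame 37744 → 00:25:09:19.

00:25:09:19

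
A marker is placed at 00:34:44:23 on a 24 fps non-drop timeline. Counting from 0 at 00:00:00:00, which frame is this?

Total seconds to the label: (0 × 3600 + 34 × 60 + 44) = 2084.
Frame index = 2084 × 24 + 23 = 50039.

50039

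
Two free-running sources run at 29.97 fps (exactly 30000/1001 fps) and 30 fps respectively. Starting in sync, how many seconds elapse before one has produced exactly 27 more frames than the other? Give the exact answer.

900.9 seconds

The gap grows by |30 − 30000/1001| = 30/1001 frames per second.
Time for a 27-frame gap: 27 ÷ (30/1001) = 900.9 s.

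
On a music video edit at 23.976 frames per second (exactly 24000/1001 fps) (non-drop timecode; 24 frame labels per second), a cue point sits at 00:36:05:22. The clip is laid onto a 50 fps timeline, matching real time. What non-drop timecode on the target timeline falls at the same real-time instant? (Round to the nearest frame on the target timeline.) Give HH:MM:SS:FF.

00:36:08:04

Source frame index: (0×3600 + 36×60 + 5) × 24 + 22 = 51982.
Real time: 51982 / (24000/1001) = 26016991/12000 s.
Target frame: (26016991/12000) × (50) = 26016991/240 ≈ 108404.129 → 108404.
At 50 labels/s: frame 108404 → 00:36:08:04.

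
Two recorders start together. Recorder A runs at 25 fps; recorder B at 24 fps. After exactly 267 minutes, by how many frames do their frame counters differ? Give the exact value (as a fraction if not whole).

267 min = 16020 s.
A emits 25 × 16020 = 400500 frames; B emits 24 × 16020 = 384480.
Difference = 16020 frames; B is behind A.

16020 frames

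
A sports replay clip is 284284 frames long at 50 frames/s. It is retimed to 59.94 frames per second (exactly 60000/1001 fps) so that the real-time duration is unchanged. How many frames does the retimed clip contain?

Target frames = source frames × (target rate / source rate) = 284284 × (60000/1001)/(50) = 284284 × 1200/1001 = 340800.

340800 frames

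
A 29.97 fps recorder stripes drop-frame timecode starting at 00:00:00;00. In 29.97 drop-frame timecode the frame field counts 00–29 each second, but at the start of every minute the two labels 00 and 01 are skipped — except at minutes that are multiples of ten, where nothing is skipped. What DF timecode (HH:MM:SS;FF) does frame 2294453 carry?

Each 10-minute DF block holds 10 × 60 × 30 − 9 × 2 = 17982 frames. 2294453 ÷ 17982 → 127 full blocks, remainder 10739.
Within the partial block the first minute is 1800 frames and each further minute 1798, so 5 further minute boundaries passed. Total skipped labels = 18 × 127 + 2 × 5 = 2296.
Non-drop label index = 2294453 + 2296 = 2296749; at 30 labels/s that is 21:15:58:09, i.e. DF 21:15:58;09.

21:15:58;09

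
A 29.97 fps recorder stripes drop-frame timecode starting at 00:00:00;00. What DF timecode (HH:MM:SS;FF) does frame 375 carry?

Each 10-minute DF block holds 10 × 60 × 30 − 9 × 2 = 17982 frames. 375 ÷ 17982 → 0 full blocks, remainder 375.
Within the partial block the first minute is 1800 frames and each further minute 1798, so 0 further minute boundaries passed. Total skipped labels = 18 × 0 + 2 × 0 = 0.
Non-drop label index = 375 + 0 = 375; at 30 labels/s that is 00:00:12:15, i.e. DF 00:00:12;15.

00:00:12;15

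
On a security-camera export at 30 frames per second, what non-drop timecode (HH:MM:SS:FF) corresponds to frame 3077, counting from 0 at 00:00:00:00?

3077 ÷ 30 = 102 full seconds, remainder 17 frames.
102 s = 0 h 1 min 42 s.
Timecode: 00:01:42:17.

00:01:42:17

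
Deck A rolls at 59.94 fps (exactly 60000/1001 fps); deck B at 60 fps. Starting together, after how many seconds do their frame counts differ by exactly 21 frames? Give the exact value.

350.35 seconds

The gap grows by |60 − 60000/1001| = 60/1001 frames per second.
Time for a 21-frame gap: 21 ÷ (60/1001) = 350.35 s.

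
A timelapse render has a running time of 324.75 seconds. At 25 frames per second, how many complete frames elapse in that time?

Frames = 324.75 × 25 = 32475/4 ≈ 8118.7500.
Complete frames: 8118.

8118 frames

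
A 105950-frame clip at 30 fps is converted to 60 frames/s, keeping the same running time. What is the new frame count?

211900 frames

Target frames = source frames × (target rate / source rate) = 105950 × (60)/(30) = 105950 × 2 = 211900.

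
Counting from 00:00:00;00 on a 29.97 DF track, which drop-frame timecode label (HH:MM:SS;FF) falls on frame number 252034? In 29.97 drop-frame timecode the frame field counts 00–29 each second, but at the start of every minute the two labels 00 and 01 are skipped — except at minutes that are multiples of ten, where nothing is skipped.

02:20:09;16

Ten DF minutes hold 17982 frames, so frame 252034 lies in block 14 (frames 251748–269729) with 286 frames into that block.
The block's first minute is 1800 frames and the rest 1798 each; 286 frames reaches minute 0, so 14 × 18 + 0 × 2 = 252 labels have been skipped so far.
Adding those back, label number 252034 + 252 = 252286 at 30 labels/s is 8409 s + 16 f = 2 h 20 min 9 s frame 16, i.e. 02:20:09;16.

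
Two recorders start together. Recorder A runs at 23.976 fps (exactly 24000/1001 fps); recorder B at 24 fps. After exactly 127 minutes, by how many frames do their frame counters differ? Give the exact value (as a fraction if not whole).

127 min = 7620 s.
A emits 24000/1001 × 7620 = 182880000/1001 frames; B emits 24 × 7620 = 182880.
Difference = 182880/1001 frames (≈ 182.6973); B is ahead of A.

182880/1001 frames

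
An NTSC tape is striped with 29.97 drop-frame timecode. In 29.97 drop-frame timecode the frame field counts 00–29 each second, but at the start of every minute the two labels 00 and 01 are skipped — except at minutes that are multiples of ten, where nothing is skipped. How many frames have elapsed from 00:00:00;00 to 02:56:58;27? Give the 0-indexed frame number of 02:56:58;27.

318249

As if non-drop at 30 labels/s: (2 × 3600 + 56 × 60 + 58) × 30 + 27 = 318567.
Minute boundaries passed: 176; those not divisible by 10: 176 − 17 = 159; dropped labels = 2 × 159 = 318.
Actual frame index = 318567 − 318 = 318249.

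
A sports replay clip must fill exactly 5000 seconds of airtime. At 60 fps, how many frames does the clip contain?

300000 frames

Frames = 5000 × 60 = 300000.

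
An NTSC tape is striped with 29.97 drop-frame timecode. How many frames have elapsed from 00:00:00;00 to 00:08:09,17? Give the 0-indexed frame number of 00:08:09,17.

14671

Complete 10-minute blocks: 0, each 17982 frames → 0.
Remaining 8 whole minutes in the current block: 1800 + 7 × 1798 = 14386 frames.
Within the current minute: 9 × 30 + 17 − 2 = 285 (labels ;00/;01 skipped at this minute). Total = 0 + 14386 + 285 = 14671.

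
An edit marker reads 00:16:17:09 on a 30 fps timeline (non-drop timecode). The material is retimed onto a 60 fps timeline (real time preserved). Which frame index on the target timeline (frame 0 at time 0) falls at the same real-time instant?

Source frame index: (0×3600 + 16×60 + 17) × 30 + 9 = 29319.
Real time: 29319 / (30) = 9773/10 s.
Target frame: (9773/10) × (60) = 58638.

frame 58638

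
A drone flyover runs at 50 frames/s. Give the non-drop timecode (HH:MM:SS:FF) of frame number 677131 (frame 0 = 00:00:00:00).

677131 ÷ 50 = 13542 full seconds, remainder 31 frames.
13542 s = 3 h 45 min 42 s.
Timecode: 03:45:42:31.

03:45:42:31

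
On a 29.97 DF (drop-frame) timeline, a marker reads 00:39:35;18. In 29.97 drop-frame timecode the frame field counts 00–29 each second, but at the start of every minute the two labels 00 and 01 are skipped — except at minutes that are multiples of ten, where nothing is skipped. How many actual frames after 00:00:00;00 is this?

As if non-drop at 30 labels/s: (0 × 3600 + 39 × 60 + 35) × 30 + 18 = 71268.
Minute boundaries passed: 39; those not divisible by 10: 39 − 3 = 36; dropped labels = 2 × 36 = 72.
Actual frame index = 71268 − 72 = 71196.

71196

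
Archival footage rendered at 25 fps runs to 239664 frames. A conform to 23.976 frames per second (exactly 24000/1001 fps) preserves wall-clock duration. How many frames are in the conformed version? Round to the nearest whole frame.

229848 frames

Frames at target rate = 239664 × (24000/1001) / (25) = 230077440/1001 ≈ 229847.592.
Nearest whole frame: 229848.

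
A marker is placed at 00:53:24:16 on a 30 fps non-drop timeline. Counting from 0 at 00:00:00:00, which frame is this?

96136

Total seconds to the label: (0 × 3600 + 53 × 60 + 24) = 3204.
Frame index = 3204 × 30 + 16 = 96136.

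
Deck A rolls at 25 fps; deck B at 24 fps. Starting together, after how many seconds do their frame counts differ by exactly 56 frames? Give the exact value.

56 seconds

The gap grows by |24 − 25| = 1 frame per second.
Time for a 56-frame gap: 56 ÷ (1) = 56 s.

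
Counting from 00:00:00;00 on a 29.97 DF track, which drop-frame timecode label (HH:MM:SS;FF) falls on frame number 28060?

Ten DF minutes hold 17982 frames, so frame 28060 lies in block 1 (frames 17982–35963) with 10078 frames into that block.
The block's first minute is 1800 frames and the rest 1798 each; 10078 frames reaches minute 5, so 1 × 18 + 5 × 2 = 28 labels have been skipped so far.
Adding those back, label number 28060 + 28 = 28088 at 30 labels/s is 936 s + 8 f = 0 h 15 min 36 s frame 8, i.e. 00:15:36;08.

00:15:36;08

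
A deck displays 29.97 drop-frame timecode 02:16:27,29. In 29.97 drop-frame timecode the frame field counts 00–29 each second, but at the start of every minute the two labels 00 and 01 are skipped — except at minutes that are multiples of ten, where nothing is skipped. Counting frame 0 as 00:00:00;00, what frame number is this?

245393

Complete 10-minute blocks: 13, each 17982 frames → 233766.
Remaining 6 whole minutes in the current block: 1800 + 5 × 1798 = 10790 frames.
Within the current minute: 27 × 30 + 29 − 2 = 837 (labels ;00/;01 skipped at this minute). Total = 233766 + 10790 + 837 = 245393.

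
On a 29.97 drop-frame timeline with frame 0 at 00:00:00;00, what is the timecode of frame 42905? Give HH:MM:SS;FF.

00:23:51;17

Ten DF minutes hold 17982 frames, so frame 42905 lies in block 2 (frames 35964–53945) with 6941 frames into that block.
The block's first minute is 1800 frames and the rest 1798 each; 6941 frames reaches minute 3, so 2 × 18 + 3 × 2 = 42 labels have been skipped so far.
Adding those back, label number 42905 + 42 = 42947 at 30 labels/s is 1431 s + 17 f = 0 h 23 min 51 s frame 17, i.e. 00:23:51;17.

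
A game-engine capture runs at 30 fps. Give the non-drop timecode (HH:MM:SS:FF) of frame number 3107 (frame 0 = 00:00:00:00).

00:01:43:17

3107 ÷ 30 = 103 full seconds, remainder 17 frames.
103 s = 0 h 1 min 43 s.
Timecode: 00:01:43:17.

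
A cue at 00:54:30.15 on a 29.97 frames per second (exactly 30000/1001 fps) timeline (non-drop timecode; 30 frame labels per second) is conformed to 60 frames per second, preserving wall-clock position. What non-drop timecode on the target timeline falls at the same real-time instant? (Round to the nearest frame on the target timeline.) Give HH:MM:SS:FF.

Source frame index: (0×3600 + 54×60 + 30) × 30 + 15 = 98115.
Real time: 98115 / (30000/1001) = 6547541/2000 s.
Target frame: (6547541/2000) × (60) = 19642623/100 ≈ 196426.230 → 196426.
At 60 labels/s: frame 196426 → 00:54:33:46.

00:54:33:46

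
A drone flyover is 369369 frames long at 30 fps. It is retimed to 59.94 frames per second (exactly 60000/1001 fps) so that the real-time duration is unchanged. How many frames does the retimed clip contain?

Target frames = source frames × (target rate / source rate) = 369369 × (60000/1001)/(30) = 369369 × 2000/1001 = 738000.

738000 frames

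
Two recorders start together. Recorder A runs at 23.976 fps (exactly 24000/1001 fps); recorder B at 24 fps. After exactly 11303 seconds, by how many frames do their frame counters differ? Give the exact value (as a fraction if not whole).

271272/1001 frames

A emits 24000/1001 × 11303 = 271272000/1001 frames; B emits 24 × 11303 = 271272.
Difference = 271272/1001 frames (≈ 271.0010); B is ahead of A.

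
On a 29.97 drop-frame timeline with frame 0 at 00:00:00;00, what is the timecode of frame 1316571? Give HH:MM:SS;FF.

Ten DF minutes hold 17982 frames, so frame 1316571 lies in block 73 (frames 1312686–1330667) with 3885 frames into that block.
The block's first minute is 1800 frames and the rest 1798 each; 3885 frames reaches minute 2, so 73 × 18 + 2 × 2 = 1318 labels have been skipped so far.
Adding those back, label number 1316571 + 1318 = 1317889 at 30 labels/s is 43929 s + 19 f = 12 h 12 min 9 s frame 19, i.e. 12:12:09;19.

12:12:09;19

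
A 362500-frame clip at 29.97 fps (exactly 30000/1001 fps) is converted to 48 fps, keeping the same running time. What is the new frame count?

580580 frames

Target frames = source frames × (target rate / source rate) = 362500 × (48)/(30000/1001) = 362500 × 1001/625 = 580580.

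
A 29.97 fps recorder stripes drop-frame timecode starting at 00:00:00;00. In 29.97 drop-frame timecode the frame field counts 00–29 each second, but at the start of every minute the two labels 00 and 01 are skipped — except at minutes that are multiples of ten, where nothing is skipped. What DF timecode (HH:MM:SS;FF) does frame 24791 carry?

Ten DF minutes hold 17982 frames, so frame 24791 lies in block 1 (frames 17982–35963) with 6809 frames into that block.
The block's first minute is 1800 frames and the rest 1798 each; 6809 frames reaches minute 3, so 1 × 18 + 3 × 2 = 24 labels have been skipped so far.
Adding those back, label number 24791 + 24 = 24815 at 30 labels/s is 827 s + 5 f = 0 h 13 min 47 s frame 5, i.e. 00:13:47;05.

00:13:47;05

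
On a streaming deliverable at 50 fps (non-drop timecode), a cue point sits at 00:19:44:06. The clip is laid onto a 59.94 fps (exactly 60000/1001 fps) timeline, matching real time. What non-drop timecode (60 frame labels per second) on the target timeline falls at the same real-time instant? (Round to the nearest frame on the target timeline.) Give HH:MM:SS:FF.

Source frame index: (0×3600 + 19×60 + 44) × 50 + 6 = 59206.
Real time: 59206 / (50) = 29603/25 s.
Target frame: (29603/25) × (60000/1001) = 10149600/143 ≈ 70976.224 → 70976.
At 60 labels/s: frame 70976 → 00:19:42:56.

00:19:42:56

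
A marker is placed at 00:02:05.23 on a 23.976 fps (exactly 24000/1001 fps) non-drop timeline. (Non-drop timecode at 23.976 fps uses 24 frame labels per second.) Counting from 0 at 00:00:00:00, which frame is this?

3023

Total seconds to the label: (0 × 3600 + 2 × 60 + 5) = 125.
Frame index = 125 × 24 + 23 = 3023.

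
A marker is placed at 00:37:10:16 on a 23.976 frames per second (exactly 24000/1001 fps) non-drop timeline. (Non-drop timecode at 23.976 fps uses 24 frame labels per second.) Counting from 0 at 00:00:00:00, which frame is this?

Total seconds to the label: (0 × 3600 + 37 × 60 + 10) = 2230.
Frame index = 2230 × 24 + 16 = 53536.

frame 53536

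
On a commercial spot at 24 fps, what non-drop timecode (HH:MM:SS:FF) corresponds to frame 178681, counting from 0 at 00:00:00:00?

02:04:05:01

178681 ÷ 24 = 7445 full seconds, remainder 1 frame.
7445 s = 2 h 4 min 5 s.
Timecode: 02:04:05:01.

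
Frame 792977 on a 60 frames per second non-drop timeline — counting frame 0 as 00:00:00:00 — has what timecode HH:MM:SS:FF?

792977 ÷ 60 = 13216 full seconds, remainder 17 frames.
13216 s = 3 h 40 min 16 s.
Timecode: 03:40:16:17.

03:40:16:17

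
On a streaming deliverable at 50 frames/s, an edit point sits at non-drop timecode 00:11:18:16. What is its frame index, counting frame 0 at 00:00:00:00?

Total seconds to the label: (0 × 3600 + 11 × 60 + 18) = 678.
Frame index = 678 × 50 + 16 = 33916.

frame 33916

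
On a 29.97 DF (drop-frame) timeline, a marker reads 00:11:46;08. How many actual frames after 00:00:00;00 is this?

Complete 10-minute blocks: 1, each 17982 frames → 17982.
Remaining 1 whole minute in the current block: 1800 + 0 × 1798 = 1800 frames.
Within the current minute: 46 × 30 + 8 − 2 = 1386 (labels ;00/;01 skipped at this minute). Total = 17982 + 1800 + 1386 = 21168.

21168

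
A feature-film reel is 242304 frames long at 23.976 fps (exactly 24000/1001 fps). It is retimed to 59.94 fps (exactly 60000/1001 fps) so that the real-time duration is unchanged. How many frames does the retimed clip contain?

Target frames = source frames × (target rate / source rate) = 242304 × (60000/1001)/(24000/1001) = 242304 × 5/2 = 605760.

605760 frames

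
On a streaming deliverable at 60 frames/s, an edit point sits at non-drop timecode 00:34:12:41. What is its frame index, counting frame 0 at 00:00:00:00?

frame 123161

Total seconds to the label: (0 × 3600 + 34 × 60 + 12) = 2052.
Frame index = 2052 × 60 + 41 = 123161.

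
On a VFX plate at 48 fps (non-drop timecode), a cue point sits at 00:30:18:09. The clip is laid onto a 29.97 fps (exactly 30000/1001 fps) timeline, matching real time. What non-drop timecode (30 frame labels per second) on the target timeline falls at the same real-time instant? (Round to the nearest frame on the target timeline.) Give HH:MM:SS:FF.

00:30:16:11

Source frame index: (0×3600 + 30×60 + 18) × 48 + 9 = 87273.
Real time: 87273 / (48) = 29091/16 s.
Target frame: (29091/16) × (30000/1001) = 54545625/1001 ≈ 54491.134 → 54491.
At 30 labels/s: frame 54491 → 00:30:16:11.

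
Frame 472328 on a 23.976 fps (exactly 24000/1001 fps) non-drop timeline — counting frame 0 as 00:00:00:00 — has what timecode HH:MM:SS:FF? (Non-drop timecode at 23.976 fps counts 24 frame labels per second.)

472328 ÷ 24 = 19680 full seconds, remainder 8 frames.
19680 s = 5 h 28 min 0 s.
Timecode: 05:28:00:08.

05:28:00:08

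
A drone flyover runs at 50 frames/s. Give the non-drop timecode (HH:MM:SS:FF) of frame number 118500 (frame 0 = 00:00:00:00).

00:39:30:00

118500 ÷ 50 = 2370 full seconds, remainder 0 frames.
2370 s = 0 h 39 min 30 s.
Timecode: 00:39:30:00.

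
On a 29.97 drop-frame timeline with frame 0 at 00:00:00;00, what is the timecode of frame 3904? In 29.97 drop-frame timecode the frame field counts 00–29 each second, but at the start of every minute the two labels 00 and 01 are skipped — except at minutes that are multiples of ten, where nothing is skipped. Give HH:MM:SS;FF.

00:02:10;08

Ten DF minutes hold 17982 frames, so frame 3904 lies in block 0 (frames 0–17981) with 3904 frames into that block.
The block's first minute is 1800 frames and the rest 1798 each; 3904 frames reaches minute 2, so 0 × 18 + 2 × 2 = 4 labels have been skipped so far.
Adding those back, label number 3904 + 4 = 3908 at 30 labels/s is 130 s + 8 f = 0 h 2 min 10 s frame 8, i.e. 00:02:10;08.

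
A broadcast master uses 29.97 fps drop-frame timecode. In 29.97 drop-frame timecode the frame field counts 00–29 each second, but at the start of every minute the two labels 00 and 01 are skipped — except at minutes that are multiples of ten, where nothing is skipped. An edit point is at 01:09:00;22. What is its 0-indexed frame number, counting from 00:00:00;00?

As if non-drop at 30 labels/s: (1 × 3600 + 9 × 60 + 0) × 30 + 22 = 124222.
Minute boundaries passed: 69; those not divisible by 10: 69 − 6 = 63; dropped labels = 2 × 63 = 126.
Actual frame index = 124222 − 126 = 124096.

124096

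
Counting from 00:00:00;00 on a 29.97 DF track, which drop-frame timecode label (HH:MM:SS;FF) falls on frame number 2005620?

18:35:20;28

Each 10-minute DF block holds 10 × 60 × 30 − 9 × 2 = 17982 frames. 2005620 ÷ 17982 → 111 full blocks, remainder 9618.
Within the partial block the first minute is 1800 frames and each further minute 1798, so 5 further minute boundaries passed. Total skipped labels = 18 × 111 + 2 × 5 = 2008.
Non-drop label index = 2005620 + 2008 = 2007628; at 30 labels/s that is 18:35:20:28, i.e. DF 18:35:20;28.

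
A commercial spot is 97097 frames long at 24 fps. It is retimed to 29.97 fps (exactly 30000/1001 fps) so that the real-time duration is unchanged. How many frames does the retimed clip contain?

Target frames = source frames × (target rate / source rate) = 97097 × (30000/1001)/(24) = 97097 × 1250/1001 = 121250.

121250 frames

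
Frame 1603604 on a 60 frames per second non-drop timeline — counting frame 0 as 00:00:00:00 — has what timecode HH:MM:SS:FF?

07:25:26:44

1603604 ÷ 60 = 26726 full seconds, remainder 44 frames.
26726 s = 7 h 25 min 26 s.
Timecode: 07:25:26:44.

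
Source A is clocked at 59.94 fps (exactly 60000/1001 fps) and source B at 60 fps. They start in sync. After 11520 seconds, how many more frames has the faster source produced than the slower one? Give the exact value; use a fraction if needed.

691200/1001 frames

A emits 60000/1001 × 11520 = 691200000/1001 frames; B emits 60 × 11520 = 691200.
Difference = 691200/1001 frames (≈ 690.5095); B is ahead of A.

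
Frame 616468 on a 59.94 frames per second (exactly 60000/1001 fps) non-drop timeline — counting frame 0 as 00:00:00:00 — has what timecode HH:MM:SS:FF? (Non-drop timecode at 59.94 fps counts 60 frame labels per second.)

02:51:14:28

616468 ÷ 60 = 10274 full seconds, remainder 28 frames.
10274 s = 2 h 51 min 14 s.
Timecode: 02:51:14:28.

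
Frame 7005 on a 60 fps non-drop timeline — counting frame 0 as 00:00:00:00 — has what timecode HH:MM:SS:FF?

00:01:56:45

7005 ÷ 60 = 116 full seconds, remainder 45 frames.
116 s = 0 h 1 min 56 s.
Timecode: 00:01:56:45.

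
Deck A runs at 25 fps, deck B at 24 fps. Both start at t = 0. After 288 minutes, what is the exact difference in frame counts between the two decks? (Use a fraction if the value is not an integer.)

288 min = 17280 s.
A emits 25 × 17280 = 432000 frames; B emits 24 × 17280 = 414720.
Difference = 17280 frames; B is behind A.

17280 frames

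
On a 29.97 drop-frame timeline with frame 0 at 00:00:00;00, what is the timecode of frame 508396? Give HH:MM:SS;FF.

Each 10-minute DF block holds 10 × 60 × 30 − 9 × 2 = 17982 frames. 508396 ÷ 17982 → 28 full blocks, remainder 4900.
Within the partial block the first minute is 1800 frames and each further minute 1798, so 2 further minute boundaries passed. Total skipped labels = 18 × 28 + 2 × 2 = 508.
Non-drop label index = 508396 + 508 = 508904; at 30 labels/s that is 04:42:43:14, i.e. DF 04:42:43;14.

04:42:43;14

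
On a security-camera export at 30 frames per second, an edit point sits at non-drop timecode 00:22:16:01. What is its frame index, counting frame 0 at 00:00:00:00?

Total seconds to the label: (0 × 3600 + 22 × 60 + 16) = 1336.
Frame index = 1336 × 30 + 1 = 40081.

40081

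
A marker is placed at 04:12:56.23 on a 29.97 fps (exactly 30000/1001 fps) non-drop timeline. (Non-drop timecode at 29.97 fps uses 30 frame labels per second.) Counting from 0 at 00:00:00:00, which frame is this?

Total seconds to the label: (4 × 3600 + 12 × 60 + 56) = 15176.
Frame index = 15176 × 30 + 23 = 455303.

455303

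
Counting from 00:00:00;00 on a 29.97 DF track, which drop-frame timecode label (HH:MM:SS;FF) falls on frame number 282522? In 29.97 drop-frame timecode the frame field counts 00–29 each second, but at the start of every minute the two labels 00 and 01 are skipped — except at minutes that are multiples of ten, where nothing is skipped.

Each 10-minute DF block holds 10 × 60 × 30 − 9 × 2 = 17982 frames. 282522 ÷ 17982 → 15 full blocks, remainder 12792.
Within the partial block the first minute is 1800 frames and each further minute 1798, so 7 further minute boundaries passed. Total skipped labels = 18 × 15 + 2 × 7 = 284.
Non-drop label index = 282522 + 284 = 282806; at 30 labels/s that is 02:37:06:26, i.e. DF 02:37:06;26.

02:37:06;26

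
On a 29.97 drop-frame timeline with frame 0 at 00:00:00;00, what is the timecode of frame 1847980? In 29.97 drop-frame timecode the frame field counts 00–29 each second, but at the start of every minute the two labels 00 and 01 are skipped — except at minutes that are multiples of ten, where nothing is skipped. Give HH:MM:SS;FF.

Ten DF minutes hold 17982 frames, so frame 1847980 lies in block 102 (frames 1834164–1852145) with 13816 frames into that block.
The block's first minute is 1800 frames and the rest 1798 each; 13816 frames reaches minute 7, so 102 × 18 + 7 × 2 = 1850 labels have been skipped so far.
Adding those back, label number 1847980 + 1850 = 1849830 at 30 labels/s is 61661 s + 0 f = 17 h 7 min 41 s frame 0, i.e. 17:07:41;00.

17:07:41;00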